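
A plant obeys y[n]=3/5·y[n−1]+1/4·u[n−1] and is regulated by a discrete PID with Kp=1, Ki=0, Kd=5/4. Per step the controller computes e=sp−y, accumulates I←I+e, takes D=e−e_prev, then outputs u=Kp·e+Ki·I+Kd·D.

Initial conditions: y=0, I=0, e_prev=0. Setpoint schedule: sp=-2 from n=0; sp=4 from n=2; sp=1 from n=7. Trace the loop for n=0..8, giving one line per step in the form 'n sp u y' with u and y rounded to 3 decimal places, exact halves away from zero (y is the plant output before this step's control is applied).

0 -2 -4.500 0.000
1 -2 0.531 -1.125
2 4 11.314 -0.542
3 4 -2.310 2.503
4 4 5.049 0.924
5 4 1.068 1.817
6 4 3.218 1.357
7 1 -4.696 1.619
8 1 3.479 -0.203

(exact arithmetic carried between steps; '≈' marks a value shown rounded to 6 d.p. or computed from one; I and e_prev carry over from the previous line; the table rounds u and y to 3 d.p., halves away from zero)
n=0: y=0, sp=-2, e=sp−y=-2; I=-2, D=e−e_prev=-2; u=1·(-2)+0·(-2)+5/4·(-2)=-4.5; next y=3/5·0+1/4·(-4.5)=-1.125
n=1: y=-1.125, sp=-2, e=sp−y=-0.875; I=-2.875, D=e−e_prev=1.125; u=1·(-0.875)+0·(-2.875)+5/4·1.125=0.53125; next y=3/5·(-1.125)+1/4·0.53125≈-0.542188
n=2: y≈-0.542188, sp=4, e=sp−y≈4.542188; I≈1.667188, D=e−e_prev≈5.417188; u=1·4.542188+0·1.667188+5/4·5.417188≈11.313672; next y=3/5·(-0.542188)+1/4·11.313672≈2.503105
n=3: y≈2.503105, sp=4, e=sp−y≈1.496895; I≈3.164082, D=e−e_prev≈-3.045293; u=1·1.496895+0·3.164082+5/4·(-3.045293)≈-2.309722; next y=3/5·2.503105+1/4·(-2.309722)≈0.924433
n=4: y≈0.924433, sp=4, e=sp−y≈3.075567; I≈6.239649, D=e−e_prev≈1.578673; u=1·3.075567+0·6.239649+5/4·1.578673≈5.048908; next y=3/5·0.924433+1/4·5.048908≈1.816887
n=5: y≈1.816887, sp=4, e=sp−y≈2.183113; I≈8.422762, D=e−e_prev≈-0.892454; u=1·2.183113+0·8.422762+5/4·(-0.892454)≈1.067546; next y=3/5·1.816887+1/4·1.067546≈1.357019
n=6: y≈1.357019, sp=4, e=sp−y≈2.642981; I≈11.065744, D=e−e_prev≈0.459868; u=1·2.642981+0·11.065744+5/4·0.459868≈3.217817; next y=3/5·1.357019+1/4·3.217817≈1.618665
n=7: y≈1.618665, sp=1, e=sp−y≈-0.618665; I≈10.447079, D=e−e_prev≈-3.261647; u=1·(-0.618665)+0·10.447079+5/4·(-3.261647)≈-4.695724; next y=3/5·1.618665+1/4·(-4.695724)≈-0.202732
n=8: y≈-0.202732, sp=1, e=sp−y≈1.202732; I≈11.649810, D=e−e_prev≈1.821397; u=1·1.202732+0·11.649810+5/4·1.821397≈3.479478; next y=3/5·(-0.202732)+1/4·3.479478≈0.748230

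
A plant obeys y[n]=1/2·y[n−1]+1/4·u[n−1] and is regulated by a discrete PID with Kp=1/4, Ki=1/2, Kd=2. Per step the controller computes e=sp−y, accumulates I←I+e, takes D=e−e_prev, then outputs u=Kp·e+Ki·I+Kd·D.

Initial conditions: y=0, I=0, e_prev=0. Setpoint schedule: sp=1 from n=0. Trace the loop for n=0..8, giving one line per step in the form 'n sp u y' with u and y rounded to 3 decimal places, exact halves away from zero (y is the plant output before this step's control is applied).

(exact arithmetic carried between steps; '≈' marks a value shown rounded to 6 d.p. or computed from one; I and e_prev carry over from the previous line; the table rounds u and y to 3 d.p., halves away from zero)
n=0: y=0, sp=1, e=sp−y=1; I=1, D=e−e_prev=1; u=1/4·1+1/2·1+2·1=2.75; next y=1/2·0+1/4·2.75=0.6875
n=1: y=0.6875, sp=1, e=sp−y=0.3125; I=1.3125, D=e−e_prev=-0.6875; u=1/4·0.3125+1/2·1.3125+2·(-0.6875)=-0.640625; next y=1/2·0.6875+1/4·(-0.640625)≈0.183594
n=2: y≈0.183594, sp=1, e=sp−y≈0.816406; I≈2.128906, D=e−e_prev≈0.503906; u=1/4·0.816406+1/2·2.128906+2·0.503906≈2.276367; next y=1/2·0.183594+1/4·2.276367≈0.660889
n=3: y≈0.660889, sp=1, e=sp−y≈0.339111; I≈2.468018, D=e−e_prev≈-0.477295; u=1/4·0.339111+1/2·2.468018+2·(-0.477295)≈0.364197; next y=1/2·0.660889+1/4·0.364197≈0.421494
n=4: y≈0.421494, sp=1, e=sp−y≈0.578506; I≈3.046524, D=e−e_prev≈0.239395; u=1/4·0.578506+1/2·3.046524+2·0.239395≈2.146679; next y=1/2·0.421494+1/4·2.146679≈0.747416
n=5: y≈0.747416, sp=1, e=sp−y≈0.252584; I≈3.299108, D=e−e_prev≈-0.325923; u=1/4·0.252584+1/2·3.299108+2·(-0.325923)≈1.060854; next y=1/2·0.747416+1/4·1.060854≈0.638922
n=6: y≈0.638922, sp=1, e=sp−y≈0.361078; I≈3.660186, D=e−e_prev≈0.108495; u=1/4·0.361078+1/2·3.660186+2·0.108495≈2.137352; next y=1/2·0.638922+1/4·2.137352≈0.853799
n=7: y≈0.853799, sp=1, e=sp−y≈0.146201; I≈3.806387, D=e−e_prev≈-0.214877; u=1/4·0.146201+1/2·3.806387+2·(-0.214877)≈1.509989; next y=1/2·0.853799+1/4·1.509989≈0.804397
n=8: y≈0.804397, sp=1, e=sp−y≈0.195603; I≈4.001990, D=e−e_prev≈0.049402; u=1/4·0.195603+1/2·4.001990+2·0.049402≈2.148700; next y=1/2·0.804397+1/4·2.148700≈0.939373

0 1 2.750 0.000
1 1 -0.641 0.688
2 1 2.276 0.184
3 1 0.364 0.661
4 1 2.147 0.421
5 1 1.061 0.747
6 1 2.137 0.639
7 1 1.510 0.854
8 1 2.149 0.804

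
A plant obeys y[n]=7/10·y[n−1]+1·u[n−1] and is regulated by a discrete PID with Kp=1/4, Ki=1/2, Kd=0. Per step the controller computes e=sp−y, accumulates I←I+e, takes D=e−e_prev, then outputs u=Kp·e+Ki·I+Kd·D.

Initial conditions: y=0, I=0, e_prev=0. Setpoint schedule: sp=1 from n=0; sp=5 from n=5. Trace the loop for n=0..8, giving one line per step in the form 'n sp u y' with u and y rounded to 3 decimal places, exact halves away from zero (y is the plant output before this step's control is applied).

(exact arithmetic carried between steps; '≈' marks a value shown rounded to 6 d.p. or computed from one; I and e_prev carry over from the previous line; the table rounds u and y to 3 d.p., halves away from zero)
n=0: y=0, sp=1, e=sp−y=1; I=1, D=e−e_prev=1; u=1/4·1+1/2·1+0·1=0.75; next y=7/10·0+1·0.75=0.75
n=1: y=0.75, sp=1, e=sp−y=0.25; I=1.25, D=e−e_prev=-0.75; u=1/4·0.25+1/2·1.25+0·(-0.75)=0.6875; next y=7/10·0.75+1·0.6875=1.2125
n=2: y=1.2125, sp=1, e=sp−y=-0.2125; I=1.0375, D=e−e_prev=-0.4625; u=1/4·(-0.2125)+1/2·1.0375+0·(-0.4625)=0.465625; next y=7/10·1.2125+1·0.465625=1.314375
n=3: y=1.314375, sp=1, e=sp−y=-0.314375; I=0.723125, D=e−e_prev=-0.101875; u=1/4·(-0.314375)+1/2·0.723125+0·(-0.101875)≈0.282969; next y=7/10·1.314375+1·0.282969≈1.203031
n=4: y≈1.203031, sp=1, e=sp−y≈-0.203031; I≈0.520094, D=e−e_prev≈0.111344; u=1/4·(-0.203031)+1/2·0.520094+0·0.111344≈0.209289; next y=7/10·1.203031+1·0.209289≈1.051411
n=5: y≈1.051411, sp=5, e=sp−y≈3.948589; I≈4.468683, D=e−e_prev≈4.151620; u=1/4·3.948589+1/2·4.468683+0·4.151620≈3.221489; next y=7/10·1.051411+1·3.221489≈3.957476
n=6: y≈3.957476, sp=5, e=sp−y≈1.042524; I≈5.511206, D=e−e_prev≈-2.906065; u=1/4·1.042524+1/2·5.511206+0·(-2.906065)≈3.016234; next y=7/10·3.957476+1·3.016234≈5.786468
n=7: y≈5.786468, sp=5, e=sp−y≈-0.786468; I≈4.724739, D=e−e_prev≈-1.828991; u=1/4·(-0.786468)+1/2·4.724739+0·(-1.828991)≈2.165753; next y=7/10·5.786468+1·2.165753≈6.216280
n=8: y≈6.216280, sp=5, e=sp−y≈-1.216280; I≈3.508459, D=e−e_prev≈-0.429812; u=1/4·(-1.216280)+1/2·3.508459+0·(-0.429812)≈1.450160; next y=7/10·6.216280+1·1.450160≈5.801555

0 1 0.750 0.000
1 1 0.688 0.750
2 1 0.466 1.213
3 1 0.283 1.314
4 1 0.209 1.203
5 5 3.221 1.051
6 5 3.016 3.957
7 5 2.166 5.786
8 5 1.450 6.216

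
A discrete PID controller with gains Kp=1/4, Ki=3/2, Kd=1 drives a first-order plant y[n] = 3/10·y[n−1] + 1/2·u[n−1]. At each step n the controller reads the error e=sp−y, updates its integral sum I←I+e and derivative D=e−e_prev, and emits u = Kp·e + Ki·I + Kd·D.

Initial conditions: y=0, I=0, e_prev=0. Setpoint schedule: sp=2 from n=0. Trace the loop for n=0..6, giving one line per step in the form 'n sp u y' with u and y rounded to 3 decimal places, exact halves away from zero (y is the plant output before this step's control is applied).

0 2 5.500 0.000
1 2 -1.063 2.750
2 2 7.317 0.294
3 2 -2.075 3.747
4 2 8.824 0.086
5 2 -3.933 4.438
6 2 10.712 -0.635

(exact arithmetic carried between steps; '≈' marks a value shown rounded to 6 d.p. or computed from one; I and e_prev carry over from the previous line; the table rounds u and y to 3 d.p., halves away from zero)
n=0: y=0, sp=2, e=sp−y=2; I=2, D=e−e_prev=2; u=1/4·2+3/2·2+1·2=5.5; next y=3/10·0+1/2·5.5=2.75
n=1: y=2.75, sp=2, e=sp−y=-0.75; I=1.25, D=e−e_prev=-2.75; u=1/4·(-0.75)+3/2·1.25+1·(-2.75)=-1.0625; next y=3/10·2.75+1/2·(-1.0625)=0.29375
n=2: y=0.29375, sp=2, e=sp−y=1.70625; I=2.95625, D=e−e_prev=2.45625; u=1/4·1.70625+3/2·2.95625+1·2.45625≈7.317188; next y=3/10·0.29375+1/2·7.317188≈3.746719
n=3: y≈3.746719, sp=2, e=sp−y≈-1.746719; I≈1.209531, D=e−e_prev≈-3.452969; u=1/4·(-1.746719)+3/2·1.209531+1·(-3.452969)≈-2.075352; next y=3/10·3.746719+1/2·(-2.075352)≈0.086340
n=4: y≈0.086340, sp=2, e=sp−y≈1.913660; I≈3.123191, D=e−e_prev≈3.660379; u=1/4·1.913660+3/2·3.123191+1·3.660379≈8.823581; next y=3/10·0.086340+1/2·8.823581≈4.437692
n=5: y≈4.437692, sp=2, e=sp−y≈-2.437692; I≈0.685499, D=e−e_prev≈-4.351353; u=1/4·(-2.437692)+3/2·0.685499+1·(-4.351353)≈-3.932527; next y=3/10·4.437692+1/2·(-3.932527)≈-0.634956
n=6: y≈-0.634956, sp=2, e=sp−y≈2.634956; I≈3.320455, D=e−e_prev≈5.072648; u=1/4·2.634956+3/2·3.320455+1·5.072648≈10.712070; next y=3/10·(-0.634956)+1/2·10.712070≈5.165548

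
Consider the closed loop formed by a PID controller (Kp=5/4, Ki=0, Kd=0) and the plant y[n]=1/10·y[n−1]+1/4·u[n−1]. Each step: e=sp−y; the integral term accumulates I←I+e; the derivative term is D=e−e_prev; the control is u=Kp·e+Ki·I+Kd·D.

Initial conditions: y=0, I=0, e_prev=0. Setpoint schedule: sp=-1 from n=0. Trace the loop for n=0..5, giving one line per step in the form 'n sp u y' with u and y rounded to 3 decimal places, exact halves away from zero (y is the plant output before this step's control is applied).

0 -1 -1.250 0.000
1 -1 -0.859 -0.313
2 -1 -0.942 -0.246
3 -1 -0.925 -0.260
4 -1 -0.928 -0.257
5 -1 -0.928 -0.258

(exact arithmetic carried between steps; '≈' marks a value shown rounded to 6 d.p. or computed from one; I and e_prev carry over from the previous line; the table rounds u and y to 3 d.p., halves away from zero)
n=0: y=0, sp=-1, e=sp−y=-1; I=-1, D=e−e_prev=-1; u=5/4·(-1)+0·(-1)+0·(-1)=-1.25; next y=1/10·0+1/4·(-1.25)=-0.3125
n=1: y=-0.3125, sp=-1, e=sp−y=-0.6875; I=-1.6875, D=e−e_prev=0.3125; u=5/4·(-0.6875)+0·(-1.6875)+0·0.3125=-0.859375; next y=1/10·(-0.3125)+1/4·(-0.859375)≈-0.246094
n=2: y≈-0.246094, sp=-1, e=sp−y≈-0.753906; I≈-2.441406, D=e−e_prev≈-0.066406; u=5/4·(-0.753906)+0·(-2.441406)+0·(-0.066406)≈-0.942383; next y=1/10·(-0.246094)+1/4·(-0.942383)≈-0.260205
n=3: y≈-0.260205, sp=-1, e=sp−y≈-0.739795; I≈-3.181201, D=e−e_prev≈0.014111; u=5/4·(-0.739795)+0·(-3.181201)+0·0.014111≈-0.924744; next y=1/10·(-0.260205)+1/4·(-0.924744)≈-0.257206
n=4: y≈-0.257206, sp=-1, e=sp−y≈-0.742794; I≈-3.923995, D=e−e_prev≈-0.002999; u=5/4·(-0.742794)+0·(-3.923995)+0·(-0.002999)≈-0.928492; next y=1/10·(-0.257206)+1/4·(-0.928492)≈-0.257844
n=5: y≈-0.257844, sp=-1, e=sp−y≈-0.742156; I≈-4.666151, D=e−e_prev≈0.000637; u=5/4·(-0.742156)+0·(-4.666151)+0·0.000637≈-0.927695; next y=1/10·(-0.257844)+1/4·(-0.927695)≈-0.257708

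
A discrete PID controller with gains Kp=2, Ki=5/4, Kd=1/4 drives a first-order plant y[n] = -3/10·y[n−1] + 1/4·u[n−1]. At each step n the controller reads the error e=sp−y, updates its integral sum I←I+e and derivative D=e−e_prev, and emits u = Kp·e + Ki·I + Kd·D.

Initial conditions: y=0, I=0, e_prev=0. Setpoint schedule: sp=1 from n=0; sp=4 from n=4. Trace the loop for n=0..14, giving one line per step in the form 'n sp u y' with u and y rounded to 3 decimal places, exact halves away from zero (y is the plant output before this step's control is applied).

(exact arithmetic carried between steps; '≈' marks a value shown rounded to 6 d.p. or computed from one; I and e_prev carry over from the previous line; the table rounds u and y to 3 d.p., halves away from zero)
n=0: y=0, sp=1, e=sp−y=1; I=1, D=e−e_prev=1; u=2·1+5/4·1+1/4·1=3.5; next y=-3/10·0+1/4·3.5=0.875
n=1: y=0.875, sp=1, e=sp−y=0.125; I=1.125, D=e−e_prev=-0.875; u=2·0.125+5/4·1.125+1/4·(-0.875)=1.4375; next y=-3/10·0.875+1/4·1.4375=0.096875
n=2: y=0.096875, sp=1, e=sp−y=0.903125; I=2.028125, D=e−e_prev=0.778125; u=2·0.903125+5/4·2.028125+1/4·0.778125≈4.535938; next y=-3/10·0.096875+1/4·4.535938≈1.104922
n=3: y≈1.104922, sp=1, e=sp−y≈-0.104922; I≈1.923203, D=e−e_prev≈-1.008047; u=2·(-0.104922)+5/4·1.923203+1/4·(-1.008047)≈1.942148; next y=-3/10·1.104922+1/4·1.942148≈0.154061
n=4: y≈0.154061, sp=4, e=sp−y≈3.845939; I≈5.769143, D=e−e_prev≈3.950861; u=2·3.845939+5/4·5.769143+1/4·3.950861≈15.891022; next y=-3/10·0.154061+1/4·15.891022≈3.926537
n=5: y≈3.926537, sp=4, e=sp−y≈0.073463; I≈5.842605, D=e−e_prev≈-3.772477; u=2·0.073463+5/4·5.842605+1/4·(-3.772477)≈6.507062; next y=-3/10·3.926537+1/4·6.507062≈0.448804
n=6: y≈0.448804, sp=4, e=sp−y≈3.551196; I≈9.393801, D=e−e_prev≈3.477733; u=2·3.551196+5/4·9.393801+1/4·3.477733≈19.714076; next y=-3/10·0.448804+1/4·19.714076≈4.793878
n=7: y≈4.793878, sp=4, e=sp−y≈-0.793878; I≈8.599923, D=e−e_prev≈-4.345073; u=2·(-0.793878)+5/4·8.599923+1/4·(-4.345073)≈8.075880; next y=-3/10·4.793878+1/4·8.075880≈0.580807
n=8: y≈0.580807, sp=4, e=sp−y≈3.419193; I≈12.019116, D=e−e_prev≈4.213071; u=2·3.419193+5/4·12.019116+1/4·4.213071≈22.915549; next y=-3/10·0.580807+1/4·22.915549≈5.554645
n=9: y≈5.554645, sp=4, e=sp−y≈-1.554645; I≈10.464471, D=e−e_prev≈-4.973838; u=2·(-1.554645)+5/4·10.464471+1/4·(-4.973838)≈8.727839; next y=-3/10·5.554645+1/4·8.727839≈0.515566
n=10: y≈0.515566, sp=4, e=sp−y≈3.484434; I≈13.948905, D=e−e_prev≈5.039079; u=2·3.484434+5/4·13.948905+1/4·5.039079≈25.664769; next y=-3/10·0.515566+1/4·25.664769≈6.261522
n=11: y≈6.261522, sp=4, e=sp−y≈-2.261522; I≈11.687383, D=e−e_prev≈-5.745956; u=2·(-2.261522)+5/4·11.687383+1/4·(-5.745956)≈8.649694; next y=-3/10·6.261522+1/4·8.649694≈0.283967
n=12: y≈0.283967, sp=4, e=sp−y≈3.716033; I≈15.403416, D=e−e_prev≈5.977556; u=2·3.716033+5/4·15.403416+1/4·5.977556≈28.180725; next y=-3/10·0.283967+1/4·28.180725≈6.959991
n=13: y≈6.959991, sp=4, e=sp−y≈-2.959991; I≈12.443425, D=e−e_prev≈-6.676024; u=2·(-2.959991)+5/4·12.443425+1/4·(-6.676024)≈7.965292; next y=-3/10·6.959991+1/4·7.965292≈-0.096674
n=14: y≈-0.096674, sp=4, e=sp−y≈4.096674; I≈16.540099, D=e−e_prev≈7.056665; u=2·4.096674+5/4·16.540099+1/4·7.056665≈30.632638; next y=-3/10·(-0.096674)+1/4·30.632638≈7.687162

0 1 3.500 0.000
1 1 1.438 0.875
2 1 4.536 0.097
3 1 1.942 1.105
4 4 15.891 0.154
5 4 6.507 3.927
6 4 19.714 0.449
7 4 8.076 4.794
8 4 22.916 0.581
9 4 8.728 5.555
10 4 25.665 0.516
11 4 8.650 6.262
12 4 28.181 0.284
13 4 7.965 6.960
14 4 30.633 -0.097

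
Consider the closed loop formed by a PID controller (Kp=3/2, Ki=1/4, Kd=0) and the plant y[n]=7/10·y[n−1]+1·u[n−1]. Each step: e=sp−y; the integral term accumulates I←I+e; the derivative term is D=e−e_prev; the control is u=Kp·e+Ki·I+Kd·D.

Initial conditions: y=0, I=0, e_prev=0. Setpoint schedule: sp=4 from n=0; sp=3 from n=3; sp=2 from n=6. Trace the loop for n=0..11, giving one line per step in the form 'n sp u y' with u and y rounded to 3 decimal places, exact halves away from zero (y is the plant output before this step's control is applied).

0 4 7.000 0.000
1 4 -4.250 7.000
2 4 6.113 0.650
3 3 -5.156 6.568
4 3 6.423 -0.558
5 3 -4.221 6.032
6 2 3.824 0.002
7 2 -2.368 3.825
8 2 3.328 0.310
9 2 -1.911 3.545
10 2 2.908 0.571
11 2 -1.524 3.307

(exact arithmetic carried between steps; '≈' marks a value shown rounded to 6 d.p. or computed from one; I and e_prev carry over from the previous line; the table rounds u and y to 3 d.p., halves away from zero)
n=0: y=0, sp=4, e=sp−y=4; I=4, D=e−e_prev=4; u=3/2·4+1/4·4+0·4=7; next y=7/10·0+1·7=7
n=1: y=7, sp=4, e=sp−y=-3; I=1, D=e−e_prev=-7; u=3/2·(-3)+1/4·1+0·(-7)=-4.25; next y=7/10·7+1·(-4.25)=0.65
n=2: y=0.65, sp=4, e=sp−y=3.35; I=4.35, D=e−e_prev=6.35; u=3/2·3.35+1/4·4.35+0·6.35=6.1125; next y=7/10·0.65+1·6.1125=6.5675
n=3: y=6.5675, sp=3, e=sp−y=-3.5675; I=0.7825, D=e−e_prev=-6.9175; u=3/2·(-3.5675)+1/4·0.7825+0·(-6.9175)=-5.155625; next y=7/10·6.5675+1·(-5.155625)=-0.558375
n=4: y=-0.558375, sp=3, e=sp−y=3.558375; I=4.340875, D=e−e_prev=7.125875; u=3/2·3.558375+1/4·4.340875+0·7.125875≈6.422781; next y=7/10·(-0.558375)+1·6.422781≈6.031919
n=5: y≈6.031919, sp=3, e=sp−y≈-3.031919; I≈1.308956, D=e−e_prev≈-6.590294; u=3/2·(-3.031919)+1/4·1.308956+0·(-6.590294)≈-4.220639; next y=7/10·6.031919+1·(-4.220639)≈0.001704
n=6: y≈0.001704, sp=2, e=sp−y≈1.998296; I≈3.307252, D=e−e_prev≈5.030215; u=3/2·1.998296+1/4·3.307252+0·5.030215≈3.824257; next y=7/10·0.001704+1·3.824257≈3.825450
n=7: y≈3.825450, sp=2, e=sp−y≈-1.825450; I≈1.481802, D=e−e_prev≈-3.823746; u=3/2·(-1.825450)+1/4·1.481802+0·(-3.823746)≈-2.367724; next y=7/10·3.825450+1·(-2.367724)≈0.310091
n=8: y≈0.310091, sp=2, e=sp−y≈1.689909; I≈3.171712, D=e−e_prev≈3.515359; u=3/2·1.689909+1/4·3.171712+0·3.515359≈3.327792; next y=7/10·0.310091+1·3.327792≈3.544855
n=9: y≈3.544855, sp=2, e=sp−y≈-1.544855; I≈1.626856, D=e−e_prev≈-3.234765; u=3/2·(-1.544855)+1/4·1.626856+0·(-3.234765)≈-1.910569; next y=7/10·3.544855+1·(-1.910569)≈0.570830
n=10: y≈0.570830, sp=2, e=sp−y≈1.429170; I≈3.056026, D=e−e_prev≈2.974025; u=3/2·1.429170+1/4·3.056026+0·2.974025≈2.907762; next y=7/10·0.570830+1·2.907762≈3.307343
n=11: y≈3.307343, sp=2, e=sp−y≈-1.307343; I≈1.748684, D=e−e_prev≈-2.736513; u=3/2·(-1.307343)+1/4·1.748684+0·(-2.736513)≈-1.523843; next y=7/10·3.307343+1·(-1.523843)≈0.791297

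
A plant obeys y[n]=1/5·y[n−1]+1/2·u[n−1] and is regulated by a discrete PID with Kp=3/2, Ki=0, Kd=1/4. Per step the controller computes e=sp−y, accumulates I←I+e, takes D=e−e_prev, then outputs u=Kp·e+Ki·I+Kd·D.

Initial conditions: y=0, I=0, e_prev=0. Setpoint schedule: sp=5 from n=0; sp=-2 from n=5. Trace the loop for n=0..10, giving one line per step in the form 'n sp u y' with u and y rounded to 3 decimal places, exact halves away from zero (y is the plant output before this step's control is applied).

0 5 8.750 0.000
1 5 -0.156 4.375
2 5 7.199 0.797
3 5 1.121 3.759
4 5 6.143 1.312
5 -2 -10.257 3.334
6 -2 5.641 -4.461
7 -2 -7.490 1.928
8 -2 3.361 -3.359
9 -2 -5.605 1.009
10 -2 1.803 -2.601

(exact arithmetic carried between steps; '≈' marks a value shown rounded to 6 d.p. or computed from one; I and e_prev carry over from the previous line; the table rounds u and y to 3 d.p., halves away from zero)
n=0: y=0, sp=5, e=sp−y=5; I=5, D=e−e_prev=5; u=3/2·5+0·5+1/4·5=8.75; next y=1/5·0+1/2·8.75=4.375
n=1: y=4.375, sp=5, e=sp−y=0.625; I=5.625, D=e−e_prev=-4.375; u=3/2·0.625+0·5.625+1/4·(-4.375)=-0.15625; next y=1/5·4.375+1/2·(-0.15625)=0.796875
n=2: y=0.796875, sp=5, e=sp−y=4.203125; I=9.828125, D=e−e_prev=3.578125; u=3/2·4.203125+0·9.828125+1/4·3.578125≈7.199219; next y=1/5·0.796875+1/2·7.199219≈3.758984
n=3: y≈3.758984, sp=5, e=sp−y≈1.241016; I≈11.069141, D=e−e_prev≈-2.962109; u=3/2·1.241016+0·11.069141+1/4·(-2.962109)≈1.120996; next y=1/5·3.758984+1/2·1.120996≈1.312295
n=4: y≈1.312295, sp=5, e=sp−y≈3.687705; I≈14.756846, D=e−e_prev≈2.446689; u=3/2·3.687705+0·14.756846+1/4·2.446689≈6.143230; next y=1/5·1.312295+1/2·6.143230≈3.334074
n=5: y≈3.334074, sp=-2, e=sp−y≈-5.334074; I≈9.422772, D=e−e_prev≈-9.021779; u=3/2·(-5.334074)+0·9.422772+1/4·(-9.021779)≈-10.256556; next y=1/5·3.334074+1/2·(-10.256556)≈-4.461463
n=6: y≈-4.461463, sp=-2, e=sp−y≈2.461463; I≈11.884235, D=e−e_prev≈7.795537; u=3/2·2.461463+0·11.884235+1/4·7.795537≈5.641079; next y=1/5·(-4.461463)+1/2·5.641079≈1.928247
n=7: y≈1.928247, sp=-2, e=sp−y≈-3.928247; I≈7.955988, D=e−e_prev≈-6.389710; u=3/2·(-3.928247)+0·7.955988+1/4·(-6.389710)≈-7.489798; next y=1/5·1.928247+1/2·(-7.489798)≈-3.359249
n=8: y≈-3.359249, sp=-2, e=sp−y≈1.359249; I≈9.315237, D=e−e_prev≈5.287496; u=3/2·1.359249+0·9.315237+1/4·5.287496≈3.360748; next y=1/5·(-3.359249)+1/2·3.360748≈1.008524
n=9: y≈1.008524, sp=-2, e=sp−y≈-3.008524; I≈6.306713, D=e−e_prev≈-4.367774; u=3/2·(-3.008524)+0·6.306713+1/4·(-4.367774)≈-5.604730; next y=1/5·1.008524+1/2·(-5.604730)≈-2.600660
n=10: y≈-2.600660, sp=-2, e=sp−y≈0.600660; I≈6.907373, D=e−e_prev≈3.609184; u=3/2·0.600660+0·6.907373+1/4·3.609184≈1.803286; next y=1/5·(-2.600660)+1/2·1.803286≈0.381511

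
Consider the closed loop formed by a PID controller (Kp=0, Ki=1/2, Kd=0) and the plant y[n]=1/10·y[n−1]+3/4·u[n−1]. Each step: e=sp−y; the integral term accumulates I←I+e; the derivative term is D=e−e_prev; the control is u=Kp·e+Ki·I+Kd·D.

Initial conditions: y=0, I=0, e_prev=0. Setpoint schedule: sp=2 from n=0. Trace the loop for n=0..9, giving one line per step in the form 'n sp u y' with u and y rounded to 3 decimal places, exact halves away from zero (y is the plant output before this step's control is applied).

(exact arithmetic carried between steps; '≈' marks a value shown rounded to 6 d.p. or computed from one; I and e_prev carry over from the previous line; the table rounds u and y to 3 d.p., halves away from zero)
n=0: y=0, sp=2, e=sp−y=2; I=2, D=e−e_prev=2; u=0·2+1/2·2+0·2=1; next y=1/10·0+3/4·1=0.75
n=1: y=0.75, sp=2, e=sp−y=1.25; I=3.25, D=e−e_prev=-0.75; u=0·1.25+1/2·3.25+0·(-0.75)=1.625; next y=1/10·0.75+3/4·1.625=1.29375
n=2: y=1.29375, sp=2, e=sp−y=0.70625; I=3.95625, D=e−e_prev=-0.54375; u=0·0.70625+1/2·3.95625+0·(-0.54375)=1.978125; next y=1/10·1.29375+3/4·1.978125≈1.612969
n=3: y≈1.612969, sp=2, e=sp−y≈0.387031; I≈4.343281, D=e−e_prev≈-0.319219; u=0·0.387031+1/2·4.343281+0·(-0.319219)≈2.171641; next y=1/10·1.612969+3/4·2.171641≈1.790027
n=4: y≈1.790027, sp=2, e=sp−y≈0.209973; I≈4.553254, D=e−e_prev≈-0.177059; u=0·0.209973+1/2·4.553254+0·(-0.177059)≈2.276627; next y=1/10·1.790027+3/4·2.276627≈1.886473
n=5: y≈1.886473, sp=2, e=sp−y≈0.113527; I≈4.666781, D=e−e_prev≈-0.096446; u=0·0.113527+1/2·4.666781+0·(-0.096446)≈2.333390; next y=1/10·1.886473+3/4·2.333390≈1.938690
n=6: y≈1.938690, sp=2, e=sp−y≈0.061310; I≈4.728091, D=e−e_prev≈-0.052217; u=0·0.061310+1/2·4.728091+0·(-0.052217)≈2.364045; next y=1/10·1.938690+3/4·2.364045≈1.966903
n=7: y≈1.966903, sp=2, e=sp−y≈0.033097; I≈4.761188, D=e−e_prev≈-0.028213; u=0·0.033097+1/2·4.761188+0·(-0.028213)≈2.380594; next y=1/10·1.966903+3/4·2.380594≈1.982136
n=8: y≈1.982136, sp=2, e=sp−y≈0.017864; I≈4.779052, D=e−e_prev≈-0.015233; u=0·0.017864+1/2·4.779052+0·(-0.015233)≈2.389526; next y=1/10·1.982136+3/4·2.389526≈1.990358
n=9: y≈1.990358, sp=2, e=sp−y≈0.009642; I≈4.788694, D=e−e_prev≈-0.008222; u=0·0.009642+1/2·4.788694+0·(-0.008222)≈2.394347; next y=1/10·1.990358+3/4·2.394347≈1.994796

0 2 1.000 0.000
1 2 1.625 0.750
2 2 1.978 1.294
3 2 2.172 1.613
4 2 2.277 1.790
5 2 2.333 1.886
6 2 2.364 1.939
7 2 2.381 1.967
8 2 2.390 1.982
9 2 2.394 1.990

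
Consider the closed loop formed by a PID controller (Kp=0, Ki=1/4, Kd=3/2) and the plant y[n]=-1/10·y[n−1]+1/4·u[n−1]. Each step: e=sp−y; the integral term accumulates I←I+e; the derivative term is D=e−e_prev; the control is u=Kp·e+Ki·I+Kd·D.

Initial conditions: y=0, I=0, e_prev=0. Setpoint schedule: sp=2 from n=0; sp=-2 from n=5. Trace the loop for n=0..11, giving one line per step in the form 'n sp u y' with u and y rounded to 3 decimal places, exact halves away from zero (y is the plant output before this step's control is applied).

0 2 3.500 0.000
1 2 -0.531 0.875
2 2 2.979 -0.220
3 2 0.164 0.767
4 2 3.357 -0.036
5 -2 -5.875 0.843
6 -2 4.925 -1.553
7 -2 -3.925 1.387
8 -2 4.024 -1.120
9 -2 -3.872 1.118
10 -2 2.552 -1.080
11 -2 -4.170 0.746

(exact arithmetic carried between steps; '≈' marks a value shown rounded to 6 d.p. or computed from one; I and e_prev carry over from the previous line; the table rounds u and y to 3 d.p., halves away from zero)
n=0: y=0, sp=2, e=sp−y=2; I=2, D=e−e_prev=2; u=0·2+1/4·2+3/2·2=3.5; next y=-1/10·0+1/4·3.5=0.875
n=1: y=0.875, sp=2, e=sp−y=1.125; I=3.125, D=e−e_prev=-0.875; u=0·1.125+1/4·3.125+3/2·(-0.875)=-0.53125; next y=-1/10·0.875+1/4·(-0.53125)≈-0.220313
n=2: y≈-0.220313, sp=2, e=sp−y≈2.220313; I≈5.345313, D=e−e_prev≈1.095313; u=0·2.220313+1/4·5.345313+3/2·1.095313≈2.979297; next y=-1/10·(-0.220313)+1/4·2.979297≈0.766855
n=3: y≈0.766855, sp=2, e=sp−y≈1.233145; I≈6.578457, D=e−e_prev≈-0.987168; u=0·1.233145+1/4·6.578457+3/2·(-0.987168)≈0.163862; next y=-1/10·0.766855+1/4·0.163862≈-0.035720
n=4: y≈-0.035720, sp=2, e=sp−y≈2.035720; I≈8.614177, D=e−e_prev≈0.802575; u=0·2.035720+1/4·8.614177+3/2·0.802575≈3.357407; next y=-1/10·(-0.035720)+1/4·3.357407≈0.842924
n=5: y≈0.842924, sp=-2, e=sp−y≈-2.842924; I≈5.771253, D=e−e_prev≈-4.878644; u=0·(-2.842924)+1/4·5.771253+3/2·(-4.878644)≈-5.875152; next y=-1/10·0.842924+1/4·(-5.875152)≈-1.553080
n=6: y≈-1.553080, sp=-2, e=sp−y≈-0.446920; I≈5.324334, D=e−e_prev≈2.396004; u=0·(-0.446920)+1/4·5.324334+3/2·2.396004≈4.925090; next y=-1/10·(-1.553080)+1/4·4.925090≈1.386581
n=7: y≈1.386581, sp=-2, e=sp−y≈-3.386581; I≈1.937753, D=e−e_prev≈-2.939661; u=0·(-3.386581)+1/4·1.937753+3/2·(-2.939661)≈-3.925053; next y=-1/10·1.386581+1/4·(-3.925053)≈-1.119921
n=8: y≈-1.119921, sp=-2, e=sp−y≈-0.880079; I≈1.057674, D=e−e_prev≈2.506502; u=0·(-0.880079)+1/4·1.057674+3/2·2.506502≈4.024171; next y=-1/10·(-1.119921)+1/4·4.024171≈1.118035
n=9: y≈1.118035, sp=-2, e=sp−y≈-3.118035; I≈-2.060361, D=e−e_prev≈-2.237956; u=0·(-3.118035)+1/4·(-2.060361)+3/2·(-2.237956)≈-3.872025; next y=-1/10·1.118035+1/4·(-3.872025)≈-1.079810
n=10: y≈-1.079810, sp=-2, e=sp−y≈-0.920190; I≈-2.980551, D=e−e_prev≈2.197845; u=0·(-0.920190)+1/4·(-2.980551)+3/2·2.197845≈2.551629; next y=-1/10·(-1.079810)+1/4·2.551629≈0.745888
n=11: y≈0.745888, sp=-2, e=sp−y≈-2.745888; I≈-5.726439, D=e−e_prev≈-1.825698; u=0·(-2.745888)+1/4·(-5.726439)+3/2·(-1.825698)≈-4.170157; next y=-1/10·0.745888+1/4·(-4.170157)≈-1.117128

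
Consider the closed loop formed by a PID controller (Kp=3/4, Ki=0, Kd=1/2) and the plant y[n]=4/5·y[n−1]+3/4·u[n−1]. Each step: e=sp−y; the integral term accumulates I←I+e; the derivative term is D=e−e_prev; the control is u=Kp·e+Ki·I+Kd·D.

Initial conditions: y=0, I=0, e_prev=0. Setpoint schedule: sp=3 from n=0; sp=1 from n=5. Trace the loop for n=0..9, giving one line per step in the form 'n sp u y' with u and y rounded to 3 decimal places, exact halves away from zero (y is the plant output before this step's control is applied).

(exact arithmetic carried between steps; '≈' marks a value shown rounded to 6 d.p. or computed from one; I and e_prev carry over from the previous line; the table rounds u and y to 3 d.p., halves away from zero)
n=0: y=0, sp=3, e=sp−y=3; I=3, D=e−e_prev=3; u=3/4·3+0·3+1/2·3=3.75; next y=4/5·0+3/4·3.75=2.8125
n=1: y=2.8125, sp=3, e=sp−y=0.1875; I=3.1875, D=e−e_prev=-2.8125; u=3/4·0.1875+0·3.1875+1/2·(-2.8125)=-1.265625; next y=4/5·2.8125+3/4·(-1.265625)≈1.300781
n=2: y≈1.300781, sp=3, e=sp−y≈1.699219; I≈4.886719, D=e−e_prev≈1.511719; u=3/4·1.699219+0·4.886719+1/2·1.511719≈2.030273; next y=4/5·1.300781+3/4·2.030273≈2.563330
n=3: y≈2.563330, sp=3, e=sp−y≈0.436670; I≈5.323389, D=e−e_prev≈-1.262549; u=3/4·0.436670+0·5.323389+1/2·(-1.262549)≈-0.303772; next y=4/5·2.563330+3/4·(-0.303772)≈1.822835
n=4: y≈1.822835, sp=3, e=sp−y≈1.177165; I≈6.500554, D=e−e_prev≈0.740495; u=3/4·1.177165+0·6.500554+1/2·0.740495≈1.253121; next y=4/5·1.822835+3/4·1.253121≈2.398109
n=5: y≈2.398109, sp=1, e=sp−y≈-1.398109; I≈5.102445, D=e−e_prev≈-2.575274; u=3/4·(-1.398109)+0·5.102445+1/2·(-2.575274)≈-2.336219; next y=4/5·2.398109+3/4·(-2.336219)≈0.166323
n=6: y≈0.166323, sp=1, e=sp−y≈0.833677; I≈5.936121, D=e−e_prev≈2.231786; u=3/4·0.833677+0·5.936121+1/2·2.231786≈1.741151; next y=4/5·0.166323+3/4·1.741151≈1.438921
n=7: y≈1.438921, sp=1, e=sp−y≈-0.438921; I≈5.497200, D=e−e_prev≈-1.272598; u=3/4·(-0.438921)+0·5.497200+1/2·(-1.272598)≈-0.965490; next y=4/5·1.438921+3/4·(-0.965490)≈0.427019
n=8: y≈0.427019, sp=1, e=sp−y≈0.572981; I≈6.070181, D=e−e_prev≈1.011902; u=3/4·0.572981+0·6.070181+1/2·1.011902≈0.935686; next y=4/5·0.427019+3/4·0.935686≈1.043380
n=9: y≈1.043380, sp=1, e=sp−y≈-0.043380; I≈6.026800, D=e−e_prev≈-0.616361; u=3/4·(-0.043380)+0·6.026800+1/2·(-0.616361)≈-0.340716; next y=4/5·1.043380+3/4·(-0.340716)≈0.579168

0 3 3.750 0.000
1 3 -1.266 2.813
2 3 2.030 1.301
3 3 -0.304 2.563
4 3 1.253 1.823
5 1 -2.336 2.398
6 1 1.741 0.166
7 1 -0.965 1.439
8 1 0.936 0.427
9 1 -0.341 1.043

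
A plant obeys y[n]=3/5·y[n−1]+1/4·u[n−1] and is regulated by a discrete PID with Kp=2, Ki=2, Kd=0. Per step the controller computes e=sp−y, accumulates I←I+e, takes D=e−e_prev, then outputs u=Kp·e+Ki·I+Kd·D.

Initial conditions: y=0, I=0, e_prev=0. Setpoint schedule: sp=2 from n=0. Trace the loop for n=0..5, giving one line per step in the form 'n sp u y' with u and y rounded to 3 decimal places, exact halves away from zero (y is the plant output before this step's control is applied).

0 2 8.000 0.000
1 2 4.000 2.000
2 2 3.200 2.200
3 2 3.120 2.120
4 2 3.152 2.052
5 2 3.179 2.019

(exact arithmetic carried between steps; '≈' marks a value shown rounded to 6 d.p. or computed from one; I and e_prev carry over from the previous line; the table rounds u and y to 3 d.p., halves away from zero)
n=0: y=0, sp=2, e=sp−y=2; I=2, D=e−e_prev=2; u=2·2+2·2+0·2=8; next y=3/5·0+1/4·8=2
n=1: y=2, sp=2, e=sp−y=0; I=2, D=e−e_prev=-2; u=2·0+2·2+0·(-2)=4; next y=3/5·2+1/4·4=2.2
n=2: y=2.2, sp=2, e=sp−y=-0.2; I=1.8, D=e−e_prev=-0.2; u=2·(-0.2)+2·1.8+0·(-0.2)=3.2; next y=3/5·2.2+1/4·3.2=2.12
n=3: y=2.12, sp=2, e=sp−y=-0.12; I=1.68, D=e−e_prev=0.08; u=2·(-0.12)+2·1.68+0·0.08=3.12; next y=3/5·2.12+1/4·3.12=2.052
n=4: y=2.052, sp=2, e=sp−y=-0.052; I=1.628, D=e−e_prev=0.068; u=2·(-0.052)+2·1.628+0·0.068=3.152; next y=3/5·2.052+1/4·3.152=2.0192
n=5: y=2.0192, sp=2, e=sp−y=-0.0192; I=1.6088, D=e−e_prev=0.0328; u=2·(-0.0192)+2·1.6088+0·0.0328=3.1792; next y=3/5·2.0192+1/4·3.1792=2.00632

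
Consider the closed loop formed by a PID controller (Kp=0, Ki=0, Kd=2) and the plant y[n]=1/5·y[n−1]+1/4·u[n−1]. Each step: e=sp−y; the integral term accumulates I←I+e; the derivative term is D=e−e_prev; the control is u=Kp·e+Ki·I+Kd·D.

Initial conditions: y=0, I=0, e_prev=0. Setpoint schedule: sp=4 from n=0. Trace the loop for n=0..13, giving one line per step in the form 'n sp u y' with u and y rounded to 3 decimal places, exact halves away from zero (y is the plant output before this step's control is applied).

(exact arithmetic carried between steps; '≈' marks a value shown rounded to 6 d.p. or computed from one; I and e_prev carry over from the previous line; the table rounds u and y to 3 d.p., halves away from zero)
n=0: y=0, sp=4, e=sp−y=4; I=4, D=e−e_prev=4; u=0·4+0·4+2·4=8; next y=1/5·0+1/4·8=2
n=1: y=2, sp=4, e=sp−y=2; I=6, D=e−e_prev=-2; u=0·2+0·6+2·(-2)=-4; next y=1/5·2+1/4·(-4)=-0.6
n=2: y=-0.6, sp=4, e=sp−y=4.6; I=10.6, D=e−e_prev=2.6; u=0·4.6+0·10.6+2·2.6=5.2; next y=1/5·(-0.6)+1/4·5.2=1.18
n=3: y=1.18, sp=4, e=sp−y=2.82; I=13.42, D=e−e_prev=-1.78; u=0·2.82+0·13.42+2·(-1.78)=-3.56; next y=1/5·1.18+1/4·(-3.56)=-0.654
n=4: y=-0.654, sp=4, e=sp−y=4.654; I=18.074, D=e−e_prev=1.834; u=0·4.654+0·18.074+2·1.834=3.668; next y=1/5·(-0.654)+1/4·3.668=0.7862
n=5: y=0.7862, sp=4, e=sp−y=3.2138; I=21.2878, D=e−e_prev=-1.4402; u=0·3.2138+0·21.2878+2·(-1.4402)=-2.8804; next y=1/5·0.7862+1/4·(-2.8804)=-0.56286
n=6: y=-0.56286, sp=4, e=sp−y=4.56286; I=25.85066, D=e−e_prev=1.34906; u=0·4.56286+0·25.85066+2·1.34906=2.69812; next y=1/5·(-0.56286)+1/4·2.69812=0.561958
n=7: y=0.561958, sp=4, e=sp−y=3.438042; I=29.288702, D=e−e_prev=-1.124818; u=0·3.438042+0·29.288702+2·(-1.124818)=-2.249636; next y=1/5·0.561958+1/4·(-2.249636)≈-0.450017
n=8: y≈-0.450017, sp=4, e=sp−y≈4.450017; I≈33.738719, D=e−e_prev≈1.011975; u=0·4.450017+0·33.738719+2·1.011975≈2.023951; next y=1/5·(-0.450017)+1/4·2.023951≈0.415984
n=9: y≈0.415984, sp=4, e=sp−y≈3.584016; I≈37.322735, D=e−e_prev≈-0.866002; u=0·3.584016+0·37.322735+2·(-0.866002)≈-1.732003; next y=1/5·0.415984+1/4·(-1.732003)≈-0.349804
n=10: y≈-0.349804, sp=4, e=sp−y≈4.349804; I≈41.672539, D=e−e_prev≈0.765788; u=0·4.349804+0·41.672539+2·0.765788≈1.531576; next y=1/5·(-0.349804)+1/4·1.531576≈0.312933
n=11: y≈0.312933, sp=4, e=sp−y≈3.687067; I≈45.359606, D=e−e_prev≈-0.662737; u=0·3.687067+0·45.359606+2·(-0.662737)≈-1.325475; next y=1/5·0.312933+1/4·(-1.325475)≈-0.268782
n=12: y≈-0.268782, sp=4, e=sp−y≈4.268782; I≈49.628388, D=e−e_prev≈0.581715; u=0·4.268782+0·49.628388+2·0.581715≈1.163431; next y=1/5·(-0.268782)+1/4·1.163431≈0.237101
n=13: y≈0.237101, sp=4, e=sp−y≈3.762899; I≈53.391287, D=e−e_prev≈-0.505883; u=0·3.762899+0·53.391287+2·(-0.505883)≈-1.011766; next y=1/5·0.237101+1/4·(-1.011766)≈-0.205521

0 4 8.000 0.000
1 4 -4.000 2.000
2 4 5.200 -0.600
3 4 -3.560 1.180
4 4 3.668 -0.654
5 4 -2.880 0.786
6 4 2.698 -0.563
7 4 -2.250 0.562
8 4 2.024 -0.450
9 4 -1.732 0.416
10 4 1.532 -0.350
11 4 -1.325 0.313
12 4 1.163 -0.269
13 4 -1.012 0.237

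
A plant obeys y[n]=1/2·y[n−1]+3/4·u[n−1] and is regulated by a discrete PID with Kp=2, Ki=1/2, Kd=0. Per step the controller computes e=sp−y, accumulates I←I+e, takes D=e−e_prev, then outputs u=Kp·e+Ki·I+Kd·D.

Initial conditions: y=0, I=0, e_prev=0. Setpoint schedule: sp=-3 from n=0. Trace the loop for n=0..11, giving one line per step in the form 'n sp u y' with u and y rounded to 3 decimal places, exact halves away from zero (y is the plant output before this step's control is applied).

0 -3 -7.500 0.000
1 -3 5.063 -5.625
2 -3 -10.148 0.984
3 -3 8.118 -7.119
4 -3 -13.943 2.529
5 -3 12.597 -9.193
6 -3 -19.417 4.851
7 -3 19.128 -12.137
8 -3 -27.339 8.278
9 -3 28.630 -16.366
10 -3 -38.826 13.290
11 -3 42.440 -22.474

(exact arithmetic carried between steps; '≈' marks a value shown rounded to 6 d.p. or computed from one; I and e_prev carry over from the previous line; the table rounds u and y to 3 d.p., halves away from zero)
n=0: y=0, sp=-3, e=sp−y=-3; I=-3, D=e−e_prev=-3; u=2·(-3)+1/2·(-3)+0·(-3)=-7.5; next y=1/2·0+3/4·(-7.5)=-5.625
n=1: y=-5.625, sp=-3, e=sp−y=2.625; I=-0.375, D=e−e_prev=5.625; u=2·2.625+1/2·(-0.375)+0·5.625=5.0625; next y=1/2·(-5.625)+3/4·5.0625=0.984375
n=2: y=0.984375, sp=-3, e=sp−y=-3.984375; I=-4.359375, D=e−e_prev=-6.609375; u=2·(-3.984375)+1/2·(-4.359375)+0·(-6.609375)≈-10.148438; next y=1/2·0.984375+3/4·(-10.148438)≈-7.119141
n=3: y≈-7.119141, sp=-3, e=sp−y≈4.119141; I≈-0.240234, D=e−e_prev≈8.103516; u=2·4.119141+1/2·(-0.240234)+0·8.103516≈8.118164; next y=1/2·(-7.119141)+3/4·8.118164≈2.529053
n=4: y≈2.529053, sp=-3, e=sp−y≈-5.529053; I≈-5.769287, D=e−e_prev≈-9.648193; u=2·(-5.529053)+1/2·(-5.769287)+0·(-9.648193)≈-13.942749; next y=1/2·2.529053+3/4·(-13.942749)≈-9.192535
n=5: y≈-9.192535, sp=-3, e=sp−y≈6.192535; I≈0.423248, D=e−e_prev≈11.721588; u=2·6.192535+1/2·0.423248+0·11.721588≈12.596695; next y=1/2·(-9.192535)+3/4·12.596695≈4.851254
n=6: y≈4.851254, sp=-3, e=sp−y≈-7.851254; I≈-7.428005, D=e−e_prev≈-14.043789; u=2·(-7.851254)+1/2·(-7.428005)+0·(-14.043789)≈-19.416510; next y=1/2·4.851254+3/4·(-19.416510)≈-12.136755
n=7: y≈-12.136755, sp=-3, e=sp−y≈9.136755; I≈1.708750, D=e−e_prev≈16.988009; u=2·9.136755+1/2·1.708750+0·16.988009≈19.127886; next y=1/2·(-12.136755)+3/4·19.127886≈8.277537
n=8: y≈8.277537, sp=-3, e=sp−y≈-11.277537; I≈-9.568787, D=e−e_prev≈-20.414292; u=2·(-11.277537)+1/2·(-9.568787)+0·(-20.414292)≈-27.339467; next y=1/2·8.277537+3/4·(-27.339467)≈-16.365832
n=9: y≈-16.365832, sp=-3, e=sp−y≈13.365832; I≈3.797045, D=e−e_prev≈24.643369; u=2·13.365832+1/2·3.797045+0·24.643369≈28.630186; next y=1/2·(-16.365832)+3/4·28.630186≈13.289724
n=10: y≈13.289724, sp=-3, e=sp−y≈-16.289724; I≈-12.492679, D=e−e_prev≈-29.655555; u=2·(-16.289724)+1/2·(-12.492679)+0·(-29.655555)≈-38.825787; next y=1/2·13.289724+3/4·(-38.825787)≈-22.474478
n=11: y≈-22.474478, sp=-3, e=sp−y≈19.474478; I≈6.981800, D=e−e_prev≈35.764202; u=2·19.474478+1/2·6.981800+0·35.764202≈42.439856; next y=1/2·(-22.474478)+3/4·42.439856≈20.592653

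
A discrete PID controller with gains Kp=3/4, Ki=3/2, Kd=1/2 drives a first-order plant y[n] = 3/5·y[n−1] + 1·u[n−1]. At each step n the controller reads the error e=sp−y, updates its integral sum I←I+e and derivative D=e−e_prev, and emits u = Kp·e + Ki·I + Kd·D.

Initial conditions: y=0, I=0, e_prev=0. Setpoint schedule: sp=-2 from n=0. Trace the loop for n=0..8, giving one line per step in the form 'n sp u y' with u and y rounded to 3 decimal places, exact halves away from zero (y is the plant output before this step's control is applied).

0 -2 -5.500 0.000
1 -2 7.625 -5.500
2 -2 -16.894 4.325
3 -2 29.747 -14.299
4 -2 -58.649 21.167
5 -2 108.902 -45.948
6 -2 -208.756 81.333
7 -2 393.431 -159.957
8 -2 -748.166 297.457

(exact arithmetic carried between steps; '≈' marks a value shown rounded to 6 d.p. or computed from one; I and e_prev carry over from the previous line; the table rounds u and y to 3 d.p., halves away from zero)
n=0: y=0, sp=-2, e=sp−y=-2; I=-2, D=e−e_prev=-2; u=3/4·(-2)+3/2·(-2)+1/2·(-2)=-5.5; next y=3/5·0+1·(-5.5)=-5.5
n=1: y=-5.5, sp=-2, e=sp−y=3.5; I=1.5, D=e−e_prev=5.5; u=3/4·3.5+3/2·1.5+1/2·5.5=7.625; next y=3/5·(-5.5)+1·7.625=4.325
n=2: y=4.325, sp=-2, e=sp−y=-6.325; I=-4.825, D=e−e_prev=-9.825; u=3/4·(-6.325)+3/2·(-4.825)+1/2·(-9.825)=-16.89375; next y=3/5·4.325+1·(-16.89375)=-14.29875
n=3: y=-14.29875, sp=-2, e=sp−y=12.29875; I=7.47375, D=e−e_prev=18.62375; u=3/4·12.29875+3/2·7.47375+1/2·18.62375≈29.746563; next y=3/5·(-14.29875)+1·29.746563≈21.167313
n=4: y≈21.167313, sp=-2, e=sp−y≈-23.167313; I≈-15.693563, D=e−e_prev≈-35.466063; u=3/4·(-23.167313)+3/2·(-15.693563)+1/2·(-35.466063)≈-58.648859; next y=3/5·21.167313+1·(-58.648859)≈-45.948472
n=5: y≈-45.948472, sp=-2, e=sp−y≈43.948472; I≈28.254909, D=e−e_prev≈67.115784; u=3/4·43.948472+3/2·28.254909+1/2·67.115784≈108.901610; next y=3/5·(-45.948472)+1·108.901610≈81.332527
n=6: y≈81.332527, sp=-2, e=sp−y≈-83.332527; I≈-55.077618, D=e−e_prev≈-127.280999; u=3/4·(-83.332527)+3/2·(-55.077618)+1/2·(-127.280999)≈-208.756321; next y=3/5·81.332527+1·(-208.756321)≈-159.956805
n=7: y≈-159.956805, sp=-2, e=sp−y≈157.956805; I≈102.879187, D=e−e_prev≈241.289332; u=3/4·157.956805+3/2·102.879187+1/2·241.289332≈393.431051; next y=3/5·(-159.956805)+1·393.431051≈297.456968
n=8: y≈297.456968, sp=-2, e=sp−y≈-299.456968; I≈-196.577780, D=e−e_prev≈-457.413773; u=3/4·(-299.456968)+3/2·(-196.577780)+1/2·(-457.413773)≈-748.166283; next y=3/5·297.456968+1·(-748.166283)≈-569.692102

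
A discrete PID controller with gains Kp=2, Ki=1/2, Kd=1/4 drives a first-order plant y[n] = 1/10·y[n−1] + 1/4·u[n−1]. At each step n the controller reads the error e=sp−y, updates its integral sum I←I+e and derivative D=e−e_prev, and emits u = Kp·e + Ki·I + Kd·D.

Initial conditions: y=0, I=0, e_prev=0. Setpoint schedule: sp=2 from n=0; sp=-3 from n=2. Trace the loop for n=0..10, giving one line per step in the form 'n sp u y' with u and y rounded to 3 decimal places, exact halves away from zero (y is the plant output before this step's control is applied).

(exact arithmetic carried between steps; '≈' marks a value shown rounded to 6 d.p. or computed from one; I and e_prev carry over from the previous line; the table rounds u and y to 3 d.p., halves away from zero)
n=0: y=0, sp=2, e=sp−y=2; I=2, D=e−e_prev=2; u=2·2+1/2·2+1/4·2=5.5; next y=1/10·0+1/4·5.5=1.375
n=1: y=1.375, sp=2, e=sp−y=0.625; I=2.625, D=e−e_prev=-1.375; u=2·0.625+1/2·2.625+1/4·(-1.375)=2.21875; next y=1/10·1.375+1/4·2.21875≈0.692188
n=2: y≈0.692188, sp=-3, e=sp−y≈-3.692188; I≈-1.067188, D=e−e_prev≈-4.317188; u=2·(-3.692188)+1/2·(-1.067188)+1/4·(-4.317188)≈-8.997266; next y=1/10·0.692188+1/4·(-8.997266)≈-2.180098
n=3: y≈-2.180098, sp=-3, e=sp−y≈-0.819902; I≈-1.887090, D=e−e_prev≈2.872285; u=2·(-0.819902)+1/2·(-1.887090)+1/4·2.872285≈-1.865278; next y=1/10·(-2.180098)+1/4·(-1.865278)≈-0.684329
n=4: y≈-0.684329, sp=-3, e=sp−y≈-2.315671; I≈-4.202760, D=e−e_prev≈-1.495768; u=2·(-2.315671)+1/2·(-4.202760)+1/4·(-1.495768)≈-7.106664; next y=1/10·(-0.684329)+1/4·(-7.106664)≈-1.845099
n=5: y≈-1.845099, sp=-3, e=sp−y≈-1.154901; I≈-5.357662, D=e−e_prev≈1.160769; u=2·(-1.154901)+1/2·(-5.357662)+1/4·1.160769≈-4.698441; next y=1/10·(-1.845099)+1/4·(-4.698441)≈-1.359120
n=6: y≈-1.359120, sp=-3, e=sp−y≈-1.640880; I≈-6.998542, D=e−e_prev≈-0.485979; u=2·(-1.640880)+1/2·(-6.998542)+1/4·(-0.485979)≈-6.902525; next y=1/10·(-1.359120)+1/4·(-6.902525)≈-1.861543
n=7: y≈-1.861543, sp=-3, e=sp−y≈-1.138457; I≈-8.136998, D=e−e_prev≈0.502423; u=2·(-1.138457)+1/2·(-8.136998)+1/4·0.502423≈-6.219807; next y=1/10·(-1.861543)+1/4·(-6.219807)≈-1.741106
n=8: y≈-1.741106, sp=-3, e=sp−y≈-1.258894; I≈-9.395892, D=e−e_prev≈-0.120437; u=2·(-1.258894)+1/2·(-9.395892)+1/4·(-0.120437)≈-7.245843; next y=1/10·(-1.741106)+1/4·(-7.245843)≈-1.985571
n=9: y≈-1.985571, sp=-3, e=sp−y≈-1.014429; I≈-10.410321, D=e−e_prev≈0.244465; u=2·(-1.014429)+1/2·(-10.410321)+1/4·0.244465≈-7.172901; next y=1/10·(-1.985571)+1/4·(-7.172901)≈-1.991782
n=10: y≈-1.991782, sp=-3, e=sp−y≈-1.008218; I≈-11.418538, D=e−e_prev≈0.006211; u=2·(-1.008218)+1/2·(-11.418538)+1/4·0.006211≈-7.724152; next y=1/10·(-1.991782)+1/4·(-7.724152)≈-2.130216

0 2 5.500 0.000
1 2 2.219 1.375
2 -3 -8.997 0.692
3 -3 -1.865 -2.180
4 -3 -7.107 -0.684
5 -3 -4.698 -1.845
6 -3 -6.903 -1.359
7 -3 -6.220 -1.862
8 -3 -7.246 -1.741
9 -3 -7.173 -1.986
10 -3 -7.724 -1.992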